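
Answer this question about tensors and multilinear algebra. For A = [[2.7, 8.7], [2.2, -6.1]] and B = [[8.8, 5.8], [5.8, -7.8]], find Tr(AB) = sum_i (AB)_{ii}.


Tr(AB) = sum_i (AB)_{ii} where (AB)_{ii} = sum_k A_{ik} B_{ki}.
(AB)_{11} = 2.7*8.8 + 8.7*5.8 = 74.22
(AB)_{22} = 2.2*5.8 + -6.1*-7.8 = 60.34
Tr(AB) = 74.22 + 60.34 = 134.56

134.56


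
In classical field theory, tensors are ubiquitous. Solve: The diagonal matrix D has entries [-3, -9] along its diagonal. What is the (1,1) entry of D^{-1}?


For a diagonal matrix, the inverse has entries (D^{-1})_{ii} = 1/d_{ii}.
The diagonal entries are: d_{11} = -3, d_{22} = -9
We need (D^{-1})_{11} = 1/d_{11} = 1/-3 = -1/3

-1/3


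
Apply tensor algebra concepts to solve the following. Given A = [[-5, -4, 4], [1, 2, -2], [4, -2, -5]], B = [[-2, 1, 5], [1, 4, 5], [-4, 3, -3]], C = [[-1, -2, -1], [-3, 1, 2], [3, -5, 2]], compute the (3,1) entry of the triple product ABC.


(ABC)_{31} = sum_m (AB)_{3m} C_{m1}. First compute row 3 of AB.
(AB)_{31} = 4*-2 + -2*1 + -5*-4 = 10
(AB)_{32} = 4*1 + -2*4 + -5*3 = -19
(AB)_{33} = 4*5 + -2*5 + -5*-3 = 25
Now contract with column 1 of C:
(AB)_{31} * C_{11} = 10 * -1 = -10
(AB)_{32} * C_{21} = -19 * -3 = 57
(AB)_{33} * C_{31} = 25 * 3 = 75
(ABC)_{31} = -10 + 57 + 75 = 122

122


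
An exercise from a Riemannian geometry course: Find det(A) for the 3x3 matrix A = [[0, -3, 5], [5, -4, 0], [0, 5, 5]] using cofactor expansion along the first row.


Expanding along the first row, det(A) = a11*M_11 - a12*M_12 + a13*M_13, where M_1j is the (1,j) minor.
Minor M_11 = -4*5 - 0*5 = -20
Minor M_12 = 5*5 - 0*0 = 25
Minor M_13 = 5*5 - -4*0 = 25
det = 0*(-20) - -3*(25) + 5*(25)
    = 0 - -75 + 125
    = 200

200


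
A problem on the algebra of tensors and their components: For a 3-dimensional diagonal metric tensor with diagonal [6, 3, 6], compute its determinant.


For a diagonal metric, the determinant is the product of diagonal entries.
Diagonal entries: 6, 3, 6
det(g) = 6 * 3 * 6 = 108

108


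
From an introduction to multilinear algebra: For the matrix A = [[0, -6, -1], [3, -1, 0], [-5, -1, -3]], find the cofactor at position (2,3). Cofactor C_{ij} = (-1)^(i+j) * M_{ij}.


To find cofactor C_{23}, delete row 2 and column 3.
The resulting 2x2 submatrix is: [[0, -6], [-5, -1]]
Minor M_{23} = 0*-1 - -6*-5
  = 0 - 30 = -30
Sign = (-1)^(2+3) = (-1)^5 = -1
Cofactor C_{23} = -1 * -30 = 30

30


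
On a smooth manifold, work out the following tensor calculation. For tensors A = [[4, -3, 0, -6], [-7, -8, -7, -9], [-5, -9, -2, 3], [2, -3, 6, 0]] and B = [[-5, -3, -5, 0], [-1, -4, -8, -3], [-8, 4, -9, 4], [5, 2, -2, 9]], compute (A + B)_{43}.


Tensor addition is component-wise: (A + B)_{ij} = A_{ij} + B_{ij}.
A_{43} = 6
B_{43} = -2
(A + B)_{43} = 6 + -2 = 4

4


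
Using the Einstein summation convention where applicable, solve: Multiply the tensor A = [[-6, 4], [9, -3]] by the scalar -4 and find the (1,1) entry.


Scalar multiplication: (cA)_{ij} = c * A_{ij}.
c = -4
A_{11} = -6
(cA)_{11} = -4 * -6 = 24

24


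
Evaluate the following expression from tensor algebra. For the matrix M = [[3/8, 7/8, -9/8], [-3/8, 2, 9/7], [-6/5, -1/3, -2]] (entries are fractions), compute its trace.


The trace is the sum of diagonal entries.
Diagonal: M[1,1] = 3/8, M[2,2] = 2, M[3,3] = -2
Tr(M) = 3/8 + 2 + -2
Computing step by step:
After adding M[1,1]: 3/8
After adding M[2,2]: 19/8
After adding M[3,3]: 3/8
Tr(M) = 3/8

3/8


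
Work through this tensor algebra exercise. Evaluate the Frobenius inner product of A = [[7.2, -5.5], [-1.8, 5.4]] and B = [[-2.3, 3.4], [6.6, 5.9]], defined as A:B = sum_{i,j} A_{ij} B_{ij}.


A:B = sum over all i,j of A_{ij} * B_{ij}.
Row 1: 7.2*-2.3=-16.56, -5.5*3.4=-18.7 => row sum = -35.26
Row 2: -1.8*6.6=-11.88, 5.4*5.9=31.86 => row sum = 19.98
Total = -35.26 + 19.98 = -15.28

-15.28


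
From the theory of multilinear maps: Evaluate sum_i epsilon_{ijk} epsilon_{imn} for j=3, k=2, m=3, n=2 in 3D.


Using the identity: epsilon_{ijk} epsilon_{imn} = delta_{jm} delta_{kn} - delta_{jn} delta_{km}.
delta_{33} = 1
delta_{22} = 1
delta_{32} = 0
delta_{23} = 0
Result = 1 * 1 - 0 * 0 = 1 - 0 = 1

1


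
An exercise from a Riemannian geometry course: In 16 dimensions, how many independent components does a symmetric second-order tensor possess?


A symmetric rank-2 tensor in d dimensions has d(d+1)/2 independent components.
d = 16
d(d+1)/2 = 16 * 17 / 2 = 272 / 2 = 136

136


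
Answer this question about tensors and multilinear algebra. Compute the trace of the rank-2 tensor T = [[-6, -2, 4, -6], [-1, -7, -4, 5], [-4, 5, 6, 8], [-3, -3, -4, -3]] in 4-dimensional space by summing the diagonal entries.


The contraction (trace) of a rank-2 tensor is the sum of its diagonal elements.
Diagonal entries: A[1,1] = -6, A[2,2] = -7, A[3,3] = 6, A[4,4] = -3
Tr(A) = -6 + -7 + 6 + -3 = -10

-10


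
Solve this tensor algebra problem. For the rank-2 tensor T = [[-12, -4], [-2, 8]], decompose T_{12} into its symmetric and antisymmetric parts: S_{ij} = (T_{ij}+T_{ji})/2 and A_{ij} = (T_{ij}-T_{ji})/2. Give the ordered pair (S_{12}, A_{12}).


T_{12} = -4
T_{21} = -2
S_{12} = (-4 + -2)/2 = -6/2 = -3
A_{12} = (-4 - -2)/2 = -2/2 = -1
Check: S + A = -3 + -1 = -4 = T_{12}.

(-3, -1)


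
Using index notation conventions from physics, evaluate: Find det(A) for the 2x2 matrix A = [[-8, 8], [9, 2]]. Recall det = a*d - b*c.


For a 2x2 matrix [[a, b], [c, d]], det = a*d - b*c.
a = -8, b = 8, c = 9, d = 2
a*d = -8 * 2 = -16
b*c = 8 * 9 = 72
det = -16 - 72 = -88

-88


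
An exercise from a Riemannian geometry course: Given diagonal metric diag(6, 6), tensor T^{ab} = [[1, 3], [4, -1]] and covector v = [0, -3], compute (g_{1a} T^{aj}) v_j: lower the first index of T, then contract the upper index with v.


Step 1: lower the first index. For a diagonal metric, g_{ia} T^{aj} = g_{ii} T^{ij} (no sum on i).
g_{11} = 6
S_1{}^1 = 6 * T^{11} = 6 * 1 = 6
S_1{}^2 = 6 * T^{12} = 6 * 3 = 18
Step 2: contract S_1{}^j with v_j.
S_1{}^1 * v_1 = 6 * 0 = 0
S_1{}^2 * v_2 = 18 * -3 = -54
Result = 0 + -54 = -54

-54


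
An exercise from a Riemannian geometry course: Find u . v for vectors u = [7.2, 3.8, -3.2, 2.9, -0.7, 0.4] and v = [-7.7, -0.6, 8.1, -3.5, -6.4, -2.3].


The inner product u . v = sum of u_i * v_i.
Term-by-term: 7.2 * -7.7, 3.8 * -0.6, -3.2 * 8.1, 2.9 * -3.5, -0.7 * -6.4, 0.4 * -2.3
Products: -55.44, -2.28, -25.92, -10.15, 4.48, -0.92
Sum = -55.44 + -2.28 + -25.92 + -10.15 + 4.48 + -0.92 = -90.23

-90.23


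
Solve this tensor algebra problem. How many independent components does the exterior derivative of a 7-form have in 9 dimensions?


The exterior derivative of a p-form is a (p+1)-form.
Its number of independent components is C(n, p+1).
n = 9, p+1 = 8
C(9, 8) = 9

9


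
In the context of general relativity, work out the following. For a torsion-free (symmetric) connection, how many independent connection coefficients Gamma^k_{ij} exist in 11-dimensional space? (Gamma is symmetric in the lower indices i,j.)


Christoffel symbols Gamma^k_{ij} are symmetric in i,j, so there are d * d(d+1)/2 independent symbols.
d = 11
d(d+1)/2 = 11 * 12 / 2 = 66
Total = 11 * 66 = 726

726


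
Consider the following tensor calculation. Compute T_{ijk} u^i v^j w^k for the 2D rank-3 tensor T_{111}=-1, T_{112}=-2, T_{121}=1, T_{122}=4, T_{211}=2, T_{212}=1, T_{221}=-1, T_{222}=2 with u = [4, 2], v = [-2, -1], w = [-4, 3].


S = sum over i,j,k of T_{ijk} u_i v_j w_k. Expanding all 8 terms:
T_{111}*u_1*v_1*w_1 = -1*4*-2*-4 = -32  (running total: -32)
T_{112}*u_1*v_1*w_2 = -2*4*-2*3 = 48  (running total: 16)
T_{121}*u_1*v_2*w_1 = 1*4*-1*-4 = 16  (running total: 32)
T_{122}*u_1*v_2*w_2 = 4*4*-1*3 = -48  (running total: -16)
T_{211}*u_2*v_1*w_1 = 2*2*-2*-4 = 32  (running total: 16)
T_{212}*u_2*v_1*w_2 = 1*2*-2*3 = -12  (running total: 4)
T_{221}*u_2*v_2*w_1 = -1*2*-1*-4 = -8  (running total: -4)
T_{222}*u_2*v_2*w_2 = 2*2*-1*3 = -12  (running total: -16)
S = -16

-16


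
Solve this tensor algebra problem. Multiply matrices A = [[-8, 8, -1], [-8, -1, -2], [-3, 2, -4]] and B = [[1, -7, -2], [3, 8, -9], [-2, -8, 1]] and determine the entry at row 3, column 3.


(AB)_{ij} = sum_k A_{ik} B_{kj}.
For i=3, j=3:
A_{31} * B_{13} = -3 * -2 = 6
A_{32} * B_{23} = 2 * -9 = -18
A_{33} * B_{33} = -4 * 1 = -4
Sum = 6 + -18 + -4 = -16

-16


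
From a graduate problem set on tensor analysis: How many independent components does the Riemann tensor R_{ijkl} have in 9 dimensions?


The Riemann tensor in d dimensions has d^2(d^2 - 1)/12 independent components.
d = 9, so d^2 = 81
d^2 - 1 = 80
d^2(d^2 - 1) = 81 * 80 = 6480
Divide by 12: 6480 / 12 = 540

540


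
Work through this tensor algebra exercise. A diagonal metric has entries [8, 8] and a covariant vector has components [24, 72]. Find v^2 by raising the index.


To raise an index with a diagonal metric: v^i = v_i / g_{ii}.
For index 2: v_2 = 72, g_{22} = 8
v^2 = 72 / 8 = 9

9


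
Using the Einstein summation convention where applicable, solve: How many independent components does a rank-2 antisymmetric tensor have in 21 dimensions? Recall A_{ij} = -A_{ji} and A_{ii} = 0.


An antisymmetric rank-2 tensor satisfies A_{ij} = -A_{ji}, so diagonal entries are zero.
The independent components are the upper-triangular entries: C(n, 2) = n(n-1)/2.
n = 21
C(21, 2) = 21 * 20 / 2 = 420 / 2 = 210

210


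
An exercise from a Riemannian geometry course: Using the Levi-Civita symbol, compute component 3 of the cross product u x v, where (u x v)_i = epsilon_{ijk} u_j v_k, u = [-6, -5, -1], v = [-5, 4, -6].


(u x v)_3 = sum_{j,k} epsilon_{3jk} u_j v_k. Only permutations of (1,2,3) contribute; the two non-zero terms are:
eps_{312} u_1 v_2 = 1 * -6 * 4 = -24
eps_{321} u_2 v_1 = -1 * -5 * -5 = -25
(u x v)_3 = -49

-49


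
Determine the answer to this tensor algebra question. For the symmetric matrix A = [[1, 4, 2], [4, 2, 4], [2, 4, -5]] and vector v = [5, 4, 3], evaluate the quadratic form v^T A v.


First compute Av:
(Av)_1 = 1*5 + 4*4 + 2*3 = 27
(Av)_2 = 4*5 + 2*4 + 4*3 = 40
(Av)_3 = 2*5 + 4*4 + -5*3 = 11
Av = [27, 40, 11]
Then v^T (Av) = 5*27 + 4*40 + 3*11
= 135 + 160 + 33 = 328

328


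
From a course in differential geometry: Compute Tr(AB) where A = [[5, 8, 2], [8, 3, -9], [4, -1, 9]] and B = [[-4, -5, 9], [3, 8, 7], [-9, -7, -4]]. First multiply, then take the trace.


Tr(AB) = sum_i (AB)_{ii} where (AB)_{ii} = sum_k A_{ik} B_{ki}.
(AB)_{11} = 5*-4 + 8*3 + 2*-9 = -14
(AB)_{22} = 8*-5 + 3*8 + -9*-7 = 47
(AB)_{33} = 4*9 + -1*7 + 9*-4 = -7
Tr(AB) = -14 + 47 + -7 = 26

26


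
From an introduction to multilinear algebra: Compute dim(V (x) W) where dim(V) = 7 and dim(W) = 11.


The dimension of a tensor product is the product of dimensions.
dim(V) = 7, dim(W) = 11
dim(V (x) W) = 7 * 11 = 77

77


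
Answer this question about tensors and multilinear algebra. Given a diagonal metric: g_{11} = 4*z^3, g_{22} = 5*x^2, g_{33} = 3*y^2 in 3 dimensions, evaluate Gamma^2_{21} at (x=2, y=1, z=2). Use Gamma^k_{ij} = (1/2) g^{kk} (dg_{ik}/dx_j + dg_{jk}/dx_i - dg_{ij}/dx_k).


For a diagonal metric, Gamma^k_{ij} = (1/2) g^{kk} (dg_{ik}/dx_j + dg_{jk}/dx_i - dg_{ij}/dx_k).
The metric is diagonal, so g_{ab} = 0 for a != b.
At the given point: g_{11} = 32, g_{22} = 20, g_{33} = 3
g^{22} = 1/20
dg_{22}/dx_1 = dg_{22}/dx_1 = 20
dg_{12}/dx_2 = 0 (off-diagonal)
dg_{21}/dx_2 = 0 (off-diagonal)
Numerator = 20 + 0 - 0 = 20
Gamma^2_{21} = 20 / (2 * 20) = 1/2

1/2


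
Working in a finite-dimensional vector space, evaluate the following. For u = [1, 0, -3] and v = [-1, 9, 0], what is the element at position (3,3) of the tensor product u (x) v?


The outer product entry T_{ij} = u_i * v_j.
We need i=3, j=3.
u_3 = -3, v_3 = 0
T_{3,3} = -3 * 0 = 0

0


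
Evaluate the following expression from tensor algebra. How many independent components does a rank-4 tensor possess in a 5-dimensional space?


The number of components of a rank-r tensor in d dimensions is d^r.
Here d = 5 and r = 4.
5^4 = 625

625


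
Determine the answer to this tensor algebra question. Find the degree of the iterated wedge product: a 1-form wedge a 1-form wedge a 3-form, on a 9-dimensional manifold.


The degree of a wedge product is the sum of the degrees of the individual forms.
Degrees: 1, 1, 3
Total degree = 1 + 1 + 3 = 5

5


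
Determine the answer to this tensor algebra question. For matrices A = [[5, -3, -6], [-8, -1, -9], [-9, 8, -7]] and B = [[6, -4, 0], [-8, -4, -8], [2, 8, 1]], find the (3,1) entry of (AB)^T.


(AB)^T_{ij} = (AB)_{ji} = sum_k A_{jk} B_{ki}.
For i=3, j=1 we need (AB)_{13}:
A_{11} * B_{13} = 5 * 0 = 0
A_{12} * B_{23} = -3 * -8 = 24
A_{13} * B_{33} = -6 * 1 = -6
Sum = 0 + 24 + -6 = 18

18


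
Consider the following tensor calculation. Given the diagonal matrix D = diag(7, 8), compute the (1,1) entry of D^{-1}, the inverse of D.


For a diagonal matrix, the inverse has entries (D^{-1})_{ii} = 1/d_{ii}.
The diagonal entries are: d_{11} = 7, d_{22} = 8
We need (D^{-1})_{11} = 1/d_{11} = 1/7 = 1/7

1/7


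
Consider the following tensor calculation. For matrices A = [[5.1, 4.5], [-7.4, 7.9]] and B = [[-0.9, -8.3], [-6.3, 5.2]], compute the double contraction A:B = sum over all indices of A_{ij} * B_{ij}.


A:B = sum over all i,j of A_{ij} * B_{ij}.
Row 1: 5.1*-0.9=-4.59, 4.5*-8.3=-37.35 => row sum = -41.94
Row 2: -7.4*-6.3=46.62, 7.9*5.2=41.08 => row sum = 87.7
Total = -41.94 + 87.7 = 45.76

45.76


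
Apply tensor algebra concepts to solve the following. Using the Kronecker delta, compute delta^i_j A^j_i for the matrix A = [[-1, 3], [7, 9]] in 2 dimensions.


The contraction (trace) of a rank-2 tensor is the sum of its diagonal elements.
Diagonal entries: A[1,1] = -1, A[2,2] = 9
Tr(A) = -1 + 9 = 8

8


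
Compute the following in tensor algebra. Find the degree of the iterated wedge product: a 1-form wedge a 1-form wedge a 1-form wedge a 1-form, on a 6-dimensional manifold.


The degree of a wedge product is the sum of the degrees of the individual forms.
Degrees: 1, 1, 1, 1
Total degree = 1 + 1 + 1 + 1 = 4

4


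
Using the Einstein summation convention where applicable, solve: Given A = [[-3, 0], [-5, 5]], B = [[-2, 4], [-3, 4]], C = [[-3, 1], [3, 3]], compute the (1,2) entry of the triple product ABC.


(ABC)_{12} = sum_m (AB)_{1m} C_{m2}. First compute row 1 of AB.
(AB)_{11} = -3*-2 + 0*-3 = 6
(AB)_{12} = -3*4 + 0*4 = -12
Now contract with column 2 of C:
(AB)_{11} * C_{12} = 6 * 1 = 6
(AB)_{12} * C_{22} = -12 * 3 = -36
(ABC)_{12} = 6 + -36 = -30

-30


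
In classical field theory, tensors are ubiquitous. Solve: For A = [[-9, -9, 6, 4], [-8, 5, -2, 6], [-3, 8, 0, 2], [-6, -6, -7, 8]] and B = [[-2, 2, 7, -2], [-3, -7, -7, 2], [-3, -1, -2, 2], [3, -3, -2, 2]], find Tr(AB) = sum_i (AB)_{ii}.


Tr(AB) = sum_i (AB)_{ii} where (AB)_{ii} = sum_k A_{ik} B_{ki}.
(AB)_{11} = -9*-2 + -9*-3 + 6*-3 + 4*3 = 39
(AB)_{22} = -8*2 + 5*-7 + -2*-1 + 6*-3 = -67
(AB)_{33} = -3*7 + 8*-7 + 0*-2 + 2*-2 = -81
(AB)_{44} = -6*-2 + -6*2 + -7*2 + 8*2 = 2
Tr(AB) = 39 + -67 + -81 + 2 = -107

-107


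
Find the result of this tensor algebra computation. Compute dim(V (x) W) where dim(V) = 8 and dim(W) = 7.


The dimension of a tensor product is the product of dimensions.
dim(V) = 8, dim(W) = 7
dim(V (x) W) = 8 * 7 = 56

56


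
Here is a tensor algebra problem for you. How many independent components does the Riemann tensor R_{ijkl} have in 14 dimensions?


The Riemann tensor in d dimensions has d^2(d^2 - 1)/12 independent components.
d = 14, so d^2 = 196
d^2 - 1 = 195
d^2(d^2 - 1) = 196 * 195 = 38220
Divide by 12: 38220 / 12 = 3185

3185


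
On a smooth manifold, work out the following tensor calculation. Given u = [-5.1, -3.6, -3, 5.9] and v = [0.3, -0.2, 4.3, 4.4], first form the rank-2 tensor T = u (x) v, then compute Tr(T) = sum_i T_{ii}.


The outer product gives T_{ij} = u_i v_j.
The trace (contraction) is Tr(T) = sum_i T_{ii} = sum_i u_i v_i.
Diagonal entries:
T_{11} = u_1 * v_1 = -5.1 * 0.3 = -1.53
T_{22} = u_2 * v_2 = -3.6 * -0.2 = 0.72
T_{33} = u_3 * v_3 = -3 * 4.3 = -12.9
T_{44} = u_4 * v_4 = 5.9 * 4.4 = 25.96
Tr(T) = -1.53 + 0.72 + -12.9 + 25.96 = 12.25

12.25


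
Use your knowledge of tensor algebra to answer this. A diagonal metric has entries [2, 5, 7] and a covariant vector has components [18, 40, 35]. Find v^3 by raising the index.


To raise an index with a diagonal metric: v^i = v_i / g_{ii}.
For index 3: v_3 = 35, g_{33} = 7
v^3 = 35 / 7 = 5

5


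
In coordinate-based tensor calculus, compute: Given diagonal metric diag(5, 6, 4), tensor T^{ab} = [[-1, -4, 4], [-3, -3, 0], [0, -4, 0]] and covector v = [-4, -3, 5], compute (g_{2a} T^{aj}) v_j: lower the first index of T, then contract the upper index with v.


Step 1: lower the first index. For a diagonal metric, g_{ia} T^{aj} = g_{ii} T^{ij} (no sum on i).
g_{22} = 6
S_2{}^1 = 6 * T^{21} = 6 * -3 = -18
S_2{}^2 = 6 * T^{22} = 6 * -3 = -18
S_2{}^3 = 6 * T^{23} = 6 * 0 = 0
Step 2: contract S_2{}^j with v_j.
S_2{}^1 * v_1 = -18 * -4 = 72
S_2{}^2 * v_2 = -18 * -3 = 54
S_2{}^3 * v_3 = 0 * 5 = 0
Result = 72 + 54 + 0 = 126

126


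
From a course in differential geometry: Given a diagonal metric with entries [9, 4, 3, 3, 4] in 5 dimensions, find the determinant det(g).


For a diagonal metric, the determinant is the product of diagonal entries.
Diagonal entries: 9, 4, 3, 3, 4
det(g) = 9 * 4 * 3 * 3 * 4 = 1296

1296


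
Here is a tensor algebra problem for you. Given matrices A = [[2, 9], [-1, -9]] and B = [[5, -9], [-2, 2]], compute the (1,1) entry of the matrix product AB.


(AB)_{ij} = sum_k A_{ik} B_{kj}.
For i=1, j=1:
A_{11} * B_{11} = 2 * 5 = 10
A_{12} * B_{21} = 9 * -2 = -18
Sum = 10 + -18 = -8

-8


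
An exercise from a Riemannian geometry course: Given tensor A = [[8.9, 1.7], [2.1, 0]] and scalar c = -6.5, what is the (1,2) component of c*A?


Scalar multiplication: (cA)_{ij} = c * A_{ij}.
c = -6.5
A_{12} = 1.7
(cA)_{12} = -6.5 * 1.7 = -11.05

-11.05


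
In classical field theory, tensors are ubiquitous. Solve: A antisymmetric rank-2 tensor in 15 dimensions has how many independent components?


A antisymmetric rank-2 tensor in d dimensions has d(d-1)/2 independent components.
d = 15
d(d-1)/2 = 15 * 14 / 2 = 210 / 2 = 105

105


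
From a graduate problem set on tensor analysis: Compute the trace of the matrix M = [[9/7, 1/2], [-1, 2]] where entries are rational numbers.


The trace is the sum of diagonal entries.
Diagonal: M[1,1] = 9/7, M[2,2] = 2
Tr(M) = 9/7 + 2
Computing step by step:
After adding M[1,1]: 9/7
After adding M[2,2]: 23/7
Tr(M) = 23/7

23/7


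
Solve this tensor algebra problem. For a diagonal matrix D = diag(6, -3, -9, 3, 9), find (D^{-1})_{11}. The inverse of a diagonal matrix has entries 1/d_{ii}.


For a diagonal matrix, the inverse has entries (D^{-1})_{ii} = 1/d_{ii}.
The diagonal entries are: d_{11} = 6, d_{22} = -3, d_{33} = -9, d_{44} = 3, d_{55} = 9
We need (D^{-1})_{11} = 1/d_{11} = 1/6 = 1/6

1/6


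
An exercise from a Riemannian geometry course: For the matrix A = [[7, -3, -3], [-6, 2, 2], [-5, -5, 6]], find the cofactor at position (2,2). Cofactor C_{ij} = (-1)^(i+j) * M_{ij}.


To find cofactor C_{22}, delete row 2 and column 2.
The resulting 2x2 submatrix is: [[7, -3], [-5, 6]]
Minor M_{22} = 7*6 - -3*-5
  = 42 - 15 = 27
Sign = (-1)^(2+2) = (-1)^4 = 1
Cofactor C_{22} = 1 * 27 = 27

27


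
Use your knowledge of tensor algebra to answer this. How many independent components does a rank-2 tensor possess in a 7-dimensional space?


The number of components of a rank-r tensor in d dimensions is d^r.
Here d = 7 and r = 2.
7^2 = 49

49


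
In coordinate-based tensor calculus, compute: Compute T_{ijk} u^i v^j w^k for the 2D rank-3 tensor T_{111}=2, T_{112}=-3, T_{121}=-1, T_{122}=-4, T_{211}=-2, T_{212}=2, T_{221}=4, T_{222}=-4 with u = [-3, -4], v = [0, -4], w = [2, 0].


S = sum over i,j,k of T_{ijk} u_i v_j w_k. Expanding all 8 terms:
T_{111}*u_1*v_1*w_1 = 2*-3*0*2 = 0  (running total: 0)
T_{112}*u_1*v_1*w_2 = -3*-3*0*0 = 0  (running total: 0)
T_{121}*u_1*v_2*w_1 = -1*-3*-4*2 = -24  (running total: -24)
T_{122}*u_1*v_2*w_2 = -4*-3*-4*0 = 0  (running total: -24)
T_{211}*u_2*v_1*w_1 = -2*-4*0*2 = 0  (running total: -24)
T_{212}*u_2*v_1*w_2 = 2*-4*0*0 = 0  (running total: -24)
T_{221}*u_2*v_2*w_1 = 4*-4*-4*2 = 128  (running total: 104)
T_{222}*u_2*v_2*w_2 = -4*-4*-4*0 = 0  (running total: 104)
S = 104

104


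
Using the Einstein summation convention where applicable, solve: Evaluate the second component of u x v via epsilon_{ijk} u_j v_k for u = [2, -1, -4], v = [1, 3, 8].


(u x v)_2 = sum_{j,k} epsilon_{2jk} u_j v_k. Only permutations of (1,2,3) contribute; the two non-zero terms are:
eps_{213} u_1 v_3 = -1 * 2 * 8 = -16
eps_{231} u_3 v_1 = 1 * -4 * 1 = -4
(u x v)_2 = -20

-20


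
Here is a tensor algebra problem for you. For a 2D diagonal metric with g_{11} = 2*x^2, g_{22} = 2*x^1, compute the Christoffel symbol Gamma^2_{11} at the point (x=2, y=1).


For a diagonal metric, Gamma^k_{ij} = (1/2) g^{kk} (dg_{ik}/dx_j + dg_{jk}/dx_i - dg_{ij}/dx_k).
The metric is diagonal, so g_{ab} = 0 for a != b.
At the given point: g_{11} = 8, g_{22} = 4
g^{22} = 1/4
dg_{12}/dx_1 = 0 (off-diagonal)
dg_{12}/dx_1 = 0 (off-diagonal)
dg_{11}/dx_2 = dg_{11}/dx_2 = 0
Numerator = 0 + 0 - 0 = 0
Gamma^2_{11} = 0 / (2 * 4) = 0

0


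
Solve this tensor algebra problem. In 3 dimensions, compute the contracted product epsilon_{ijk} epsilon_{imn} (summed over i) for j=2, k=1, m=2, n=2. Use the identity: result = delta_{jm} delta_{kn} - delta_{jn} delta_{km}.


Using the identity: epsilon_{ijk} epsilon_{imn} = delta_{jm} delta_{kn} - delta_{jn} delta_{km}.
delta_{22} = 1
delta_{12} = 0
delta_{22} = 1
delta_{12} = 0
Result = 1 * 0 - 1 * 0 = 0 - 0 = 0

0


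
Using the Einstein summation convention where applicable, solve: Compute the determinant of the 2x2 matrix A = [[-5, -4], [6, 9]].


For a 2x2 matrix [[a, b], [c, d]], det = a*d - b*c.
a = -5, b = -4, c = 6, d = 9
a*d = -5 * 9 = -45
b*c = -4 * 6 = -24
det = -45 - -24 = -21

-21


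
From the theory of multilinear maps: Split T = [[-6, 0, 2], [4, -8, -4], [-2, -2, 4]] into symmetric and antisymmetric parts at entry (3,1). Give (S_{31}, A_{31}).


T_{31} = -2
T_{13} = 2
S_{31} = (-2 + 2)/2 = 0/2 = 0
A_{31} = (-2 - 2)/2 = -4/2 = -2
Check: S + A = 0 + -2 = -2 = T_{31}.

(0, -2)


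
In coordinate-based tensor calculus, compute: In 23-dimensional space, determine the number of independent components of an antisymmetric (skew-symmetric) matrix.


An antisymmetric rank-2 tensor satisfies A_{ij} = -A_{ji}, so diagonal entries are zero.
The independent components are the upper-triangular entries: C(n, 2) = n(n-1)/2.
n = 23
C(23, 2) = 23 * 22 / 2 = 506 / 2 = 253

253


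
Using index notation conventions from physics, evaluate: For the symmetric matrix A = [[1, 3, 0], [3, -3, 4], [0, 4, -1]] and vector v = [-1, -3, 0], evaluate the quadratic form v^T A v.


First compute Av:
(Av)_1 = 1*-1 + 3*-3 + 0*0 = -10
(Av)_2 = 3*-1 + -3*-3 + 4*0 = 6
(Av)_3 = 0*-1 + 4*-3 + -1*0 = -12
Av = [-10, 6, -12]
Then v^T (Av) = -1*-10 + -3*6 + 0*-12
= 10 + -18 + 0 = -8

-8


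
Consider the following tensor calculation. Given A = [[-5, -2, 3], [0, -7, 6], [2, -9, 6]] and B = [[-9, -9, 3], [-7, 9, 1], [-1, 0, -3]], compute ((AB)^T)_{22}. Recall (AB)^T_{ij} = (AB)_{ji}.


(AB)^T_{ij} = (AB)_{ji} = sum_k A_{jk} B_{ki}.
For i=2, j=2 we need (AB)_{22}:
A_{21} * B_{12} = 0 * -9 = 0
A_{22} * B_{22} = -7 * 9 = -63
A_{23} * B_{32} = 6 * 0 = 0
Sum = 0 + -63 + 0 = -63

-63


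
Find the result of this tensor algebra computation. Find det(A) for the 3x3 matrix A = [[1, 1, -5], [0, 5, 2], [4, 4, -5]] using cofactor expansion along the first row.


Expanding along the first row, det(A) = a11*M_11 - a12*M_12 + a13*M_13, where M_1j is the (1,j) minor.
Minor M_11 = 5*-5 - 2*4 = -33
Minor M_12 = 0*-5 - 2*4 = -8
Minor M_13 = 0*4 - 5*4 = -20
det = 1*(-33) - 1*(-8) + -5*(-20)
    = -33 - -8 + 100
    = 75

75


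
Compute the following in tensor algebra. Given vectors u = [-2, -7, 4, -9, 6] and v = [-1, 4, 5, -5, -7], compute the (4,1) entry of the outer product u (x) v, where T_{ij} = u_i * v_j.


The outer product entry T_{ij} = u_i * v_j.
We need i=4, j=1.
u_4 = -9, v_1 = -1
T_{4,1} = -9 * -1 = 9

9


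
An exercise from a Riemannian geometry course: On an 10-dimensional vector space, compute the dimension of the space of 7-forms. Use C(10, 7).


The dimension of the space of p-forms on an n-dimensional space is C(n, p).
n = 10, p = 7
C(10, 7) = 10! / (7! * 3!) = 120

120


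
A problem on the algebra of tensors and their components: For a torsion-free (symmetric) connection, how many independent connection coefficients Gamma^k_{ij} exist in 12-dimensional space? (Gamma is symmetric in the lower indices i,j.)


Christoffel symbols Gamma^k_{ij} are symmetric in i,j, so there are d * d(d+1)/2 independent symbols.
d = 12
d(d+1)/2 = 12 * 13 / 2 = 78
Total = 12 * 78 = 936

936


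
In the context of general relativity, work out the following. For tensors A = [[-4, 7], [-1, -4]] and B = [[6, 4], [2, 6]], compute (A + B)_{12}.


Tensor addition is component-wise: (A + B)_{ij} = A_{ij} + B_{ij}.
A_{12} = 7
B_{12} = 4
(A + B)_{12} = 7 + 4 = 11

11


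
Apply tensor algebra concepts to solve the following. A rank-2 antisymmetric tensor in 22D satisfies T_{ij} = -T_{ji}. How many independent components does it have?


An antisymmetric rank-2 tensor satisfies A_{ij} = -A_{ji}, so diagonal entries are zero.
The independent components are the upper-triangular entries: C(n, 2) = n(n-1)/2.
n = 22
C(22, 2) = 22 * 21 / 2 = 462 / 2 = 231

231


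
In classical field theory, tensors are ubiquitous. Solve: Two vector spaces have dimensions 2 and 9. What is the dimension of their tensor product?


The dimension of a tensor product is the product of dimensions.
dim(V) = 2, dim(W) = 9
dim(V (x) W) = 2 * 9 = 18

18


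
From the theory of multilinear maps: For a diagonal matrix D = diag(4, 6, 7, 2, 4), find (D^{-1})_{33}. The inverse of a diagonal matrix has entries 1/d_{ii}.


For a diagonal matrix, the inverse has entries (D^{-1})_{ii} = 1/d_{ii}.
The diagonal entries are: d_{11} = 4, d_{22} = 6, d_{33} = 7, d_{44} = 2, d_{55} = 4
We need (D^{-1})_{33} = 1/d_{33} = 1/7 = 1/7

1/7


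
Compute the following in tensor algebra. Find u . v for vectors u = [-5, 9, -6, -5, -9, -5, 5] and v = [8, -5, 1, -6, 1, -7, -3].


The inner product u . v = sum of u_i * v_i.
Term-by-term: -5 * 8, 9 * -5, -6 * 1, -5 * -6, -9 * 1, -5 * -7, 5 * -3
Products: -40, -45, -6, 30, -9, 35, -15
Sum = -40 + -45 + -6 + 30 + -9 + 35 + -15 = -50

-50


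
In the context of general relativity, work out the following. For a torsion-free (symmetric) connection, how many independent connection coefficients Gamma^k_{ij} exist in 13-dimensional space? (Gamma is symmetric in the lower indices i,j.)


Christoffel symbols Gamma^k_{ij} are symmetric in i,j, so there are d * d(d+1)/2 independent symbols.
d = 13
d(d+1)/2 = 13 * 14 / 2 = 91
Total = 13 * 91 = 1183

1183


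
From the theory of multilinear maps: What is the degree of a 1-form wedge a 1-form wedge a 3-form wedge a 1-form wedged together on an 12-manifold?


The degree of a wedge product is the sum of the degrees of the individual forms.
Degrees: 1, 1, 3, 1
Total degree = 1 + 1 + 3 + 1 = 6

6


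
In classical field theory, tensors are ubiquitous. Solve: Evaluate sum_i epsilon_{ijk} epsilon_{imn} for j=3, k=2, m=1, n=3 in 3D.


Using the identity: epsilon_{ijk} epsilon_{imn} = delta_{jm} delta_{kn} - delta_{jn} delta_{km}.
delta_{31} = 0
delta_{23} = 0
delta_{33} = 1
delta_{21} = 0
Result = 0 * 0 - 1 * 0 = 0 - 0 = 0

0


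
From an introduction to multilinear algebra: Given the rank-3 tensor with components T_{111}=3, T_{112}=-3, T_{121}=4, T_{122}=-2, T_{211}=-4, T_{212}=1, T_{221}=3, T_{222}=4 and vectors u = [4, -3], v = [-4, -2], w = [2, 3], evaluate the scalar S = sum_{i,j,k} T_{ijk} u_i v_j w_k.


S = sum over i,j,k of T_{ijk} u_i v_j w_k. Expanding all 8 terms:
T_{111}*u_1*v_1*w_1 = 3*4*-4*2 = -96  (running total: -96)
T_{112}*u_1*v_1*w_2 = -3*4*-4*3 = 144  (running total: 48)
T_{121}*u_1*v_2*w_1 = 4*4*-2*2 = -64  (running total: -16)
T_{122}*u_1*v_2*w_2 = -2*4*-2*3 = 48  (running total: 32)
T_{211}*u_2*v_1*w_1 = -4*-3*-4*2 = -96  (running total: -64)
T_{212}*u_2*v_1*w_2 = 1*-3*-4*3 = 36  (running total: -28)
T_{221}*u_2*v_2*w_1 = 3*-3*-2*2 = 36  (running total: 8)
T_{222}*u_2*v_2*w_2 = 4*-3*-2*3 = 72  (running total: 80)
S = 80

80


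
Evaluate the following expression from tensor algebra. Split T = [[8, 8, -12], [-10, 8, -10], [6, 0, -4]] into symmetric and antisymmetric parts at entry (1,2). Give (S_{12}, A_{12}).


T_{12} = 8
T_{21} = -10
S_{12} = (8 + -10)/2 = -2/2 = -1
A_{12} = (8 - -10)/2 = 18/2 = 9
Check: S + A = -1 + 9 = 8 = T_{12}.

(-1, 9)


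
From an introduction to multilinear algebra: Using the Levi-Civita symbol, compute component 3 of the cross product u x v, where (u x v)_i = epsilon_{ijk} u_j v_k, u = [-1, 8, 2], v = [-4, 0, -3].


(u x v)_3 = sum_{j,k} epsilon_{3jk} u_j v_k. Only permutations of (1,2,3) contribute; the two non-zero terms are:
eps_{312} u_1 v_2 = 1 * -1 * 0 = 0
eps_{321} u_2 v_1 = -1 * 8 * -4 = 32
(u x v)_3 = 32

32


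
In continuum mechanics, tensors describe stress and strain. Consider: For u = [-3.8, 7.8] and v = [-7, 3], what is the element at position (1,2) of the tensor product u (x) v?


The outer product entry T_{ij} = u_i * v_j.
We need i=1, j=2.
u_1 = -3.8, v_2 = 3
T_{1,2} = -3.8 * 3 = -11.4

-11.4


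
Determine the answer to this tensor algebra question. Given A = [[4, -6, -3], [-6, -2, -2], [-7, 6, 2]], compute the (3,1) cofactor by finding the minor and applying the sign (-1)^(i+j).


To find cofactor C_{31}, delete row 3 and column 1.
The resulting 2x2 submatrix is: [[-6, -3], [-2, -2]]
Minor M_{31} = -6*-2 - -3*-2
  = 12 - 6 = 6
Sign = (-1)^(3+1) = (-1)^4 = 1
Cofactor C_{31} = 1 * 6 = 6

6


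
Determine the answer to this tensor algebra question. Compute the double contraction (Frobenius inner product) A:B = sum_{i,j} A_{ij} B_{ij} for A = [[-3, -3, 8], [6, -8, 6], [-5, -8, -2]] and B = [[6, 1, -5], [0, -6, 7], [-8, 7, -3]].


A:B = sum over all i,j of A_{ij} * B_{ij}.
Row 1: -3*6=-18, -3*1=-3, 8*-5=-40 => row sum = -61
Row 2: 6*0=0, -8*-6=48, 6*7=42 => row sum = 90
Row 3: -5*-8=40, -8*7=-56, -2*-3=6 => row sum = -10
Total = -61 + 90 + -10 = 19

19


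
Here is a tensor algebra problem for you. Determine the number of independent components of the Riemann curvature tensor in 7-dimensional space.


The Riemann tensor in d dimensions has d^2(d^2 - 1)/12 independent components.
d = 7, so d^2 = 49
d^2 - 1 = 48
d^2(d^2 - 1) = 49 * 48 = 2352
Divide by 12: 2352 / 12 = 196

196


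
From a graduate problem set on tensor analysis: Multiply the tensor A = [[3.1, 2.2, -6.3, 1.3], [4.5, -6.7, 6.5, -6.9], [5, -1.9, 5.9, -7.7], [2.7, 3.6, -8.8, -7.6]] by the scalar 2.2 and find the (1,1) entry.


Scalar multiplication: (cA)_{ij} = c * A_{ij}.
c = 2.2
A_{11} = 3.1
(cA)_{11} = 2.2 * 3.1 = 6.82

6.82


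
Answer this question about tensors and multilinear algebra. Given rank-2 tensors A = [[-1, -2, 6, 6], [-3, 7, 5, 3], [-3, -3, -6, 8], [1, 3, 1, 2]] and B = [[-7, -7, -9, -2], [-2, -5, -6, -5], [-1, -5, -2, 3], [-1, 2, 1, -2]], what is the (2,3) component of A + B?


Tensor addition is component-wise: (A + B)_{ij} = A_{ij} + B_{ij}.
A_{23} = 5
B_{23} = -6
(A + B)_{23} = 5 + -6 = -1

-1


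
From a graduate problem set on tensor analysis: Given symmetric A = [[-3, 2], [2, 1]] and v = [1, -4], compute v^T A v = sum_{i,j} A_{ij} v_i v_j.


First compute Av:
(Av)_1 = -3*1 + 2*-4 = -11
(Av)_2 = 2*1 + 1*-4 = -2
Av = [-11, -2]
Then v^T (Av) = 1*-11 + -4*-2
= -11 + 8 = -3

-3


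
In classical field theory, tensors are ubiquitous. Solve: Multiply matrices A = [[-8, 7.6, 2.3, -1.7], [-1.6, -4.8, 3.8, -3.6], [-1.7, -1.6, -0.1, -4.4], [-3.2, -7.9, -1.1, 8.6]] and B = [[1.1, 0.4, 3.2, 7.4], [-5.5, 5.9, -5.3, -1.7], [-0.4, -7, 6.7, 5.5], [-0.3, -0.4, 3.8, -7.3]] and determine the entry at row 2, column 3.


(AB)_{ij} = sum_k A_{ik} B_{kj}.
For i=2, j=3:
A_{21} * B_{13} = -1.6 * 3.2 = -5.12
A_{22} * B_{23} = -4.8 * -5.3 = 25.44
A_{23} * B_{33} = 3.8 * 6.7 = 25.46
A_{24} * B_{43} = -3.6 * 3.8 = -13.68
Sum = -5.12 + 25.44 + 25.46 + -13.68 = 32.1

32.1


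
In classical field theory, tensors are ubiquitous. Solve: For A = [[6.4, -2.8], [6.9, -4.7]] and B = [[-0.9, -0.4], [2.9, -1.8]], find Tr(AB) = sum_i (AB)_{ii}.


Tr(AB) = sum_i (AB)_{ii} where (AB)_{ii} = sum_k A_{ik} B_{ki}.
(AB)_{11} = 6.4*-0.9 + -2.8*2.9 = -13.88
(AB)_{22} = 6.9*-0.4 + -4.7*-1.8 = 5.7
Tr(AB) = -13.88 + 5.7 = -8.18

-8.18


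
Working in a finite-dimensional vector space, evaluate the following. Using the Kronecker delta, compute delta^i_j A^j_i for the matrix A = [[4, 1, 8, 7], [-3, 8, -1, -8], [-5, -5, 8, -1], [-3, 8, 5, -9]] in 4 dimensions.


The contraction (trace) of a rank-2 tensor is the sum of its diagonal elements.
Diagonal entries: A[1,1] = 4, A[2,2] = 8, A[3,3] = 8, A[4,4] = -9
Tr(A) = 4 + 8 + 8 + -9 = 11

11


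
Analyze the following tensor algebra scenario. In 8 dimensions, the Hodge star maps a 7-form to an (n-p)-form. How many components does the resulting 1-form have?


The Hodge dual of a p-form on an n-dimensional manifold is an (n-p)-form.
n = 8, p = 7, so dual degree = 8 - 7 = 1
The number of components is C(n, n-p) = C(8, 1) = 8

8


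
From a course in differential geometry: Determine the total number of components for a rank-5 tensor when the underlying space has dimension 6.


The number of components of a rank-r tensor in d dimensions is d^r.
Here d = 6 and r = 5.
6^5 = 7776

7776


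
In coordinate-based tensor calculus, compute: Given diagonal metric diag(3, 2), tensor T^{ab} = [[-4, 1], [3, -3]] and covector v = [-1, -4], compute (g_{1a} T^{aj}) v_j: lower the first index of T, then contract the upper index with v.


Step 1: lower the first index. For a diagonal metric, g_{ia} T^{aj} = g_{ii} T^{ij} (no sum on i).
g_{11} = 3
S_1{}^1 = 3 * T^{11} = 3 * -4 = -12
S_1{}^2 = 3 * T^{12} = 3 * 1 = 3
Step 2: contract S_1{}^j with v_j.
S_1{}^1 * v_1 = -12 * -1 = 12
S_1{}^2 * v_2 = 3 * -4 = -12
Result = 12 + -12 = 0

0


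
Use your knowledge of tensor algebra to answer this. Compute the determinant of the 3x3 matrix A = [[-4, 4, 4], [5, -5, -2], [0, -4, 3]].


Expanding along the first row, det(A) = a11*M_11 - a12*M_12 + a13*M_13, where M_1j is the (1,j) minor.
Minor M_11 = -5*3 - -2*-4 = -23
Minor M_12 = 5*3 - -2*0 = 15
Minor M_13 = 5*-4 - -5*0 = -20
det = -4*(-23) - 4*(15) + 4*(-20)
    = 92 - 60 + -80
    = -48

-48


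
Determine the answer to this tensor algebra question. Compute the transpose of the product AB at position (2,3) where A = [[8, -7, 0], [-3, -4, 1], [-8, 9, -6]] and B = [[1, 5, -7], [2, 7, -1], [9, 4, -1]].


(AB)^T_{ij} = (AB)_{ji} = sum_k A_{jk} B_{ki}.
For i=2, j=3 we need (AB)_{32}:
A_{31} * B_{12} = -8 * 5 = -40
A_{32} * B_{22} = 9 * 7 = 63
A_{33} * B_{32} = -6 * 4 = -24
Sum = -40 + 63 + -24 = -1

-1


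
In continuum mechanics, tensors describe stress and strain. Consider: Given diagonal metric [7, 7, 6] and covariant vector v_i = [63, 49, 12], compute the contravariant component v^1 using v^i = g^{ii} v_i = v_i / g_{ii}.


To raise an index with a diagonal metric: v^i = v_i / g_{ii}.
For index 1: v_1 = 63, g_{11} = 7
v^1 = 63 / 7 = 9

9


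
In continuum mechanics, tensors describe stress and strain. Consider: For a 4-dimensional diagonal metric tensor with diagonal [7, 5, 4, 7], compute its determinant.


For a diagonal metric, the determinant is the product of diagonal entries.
Diagonal entries: 7, 5, 4, 7
det(g) = 7 * 5 * 4 * 7 = 980

980


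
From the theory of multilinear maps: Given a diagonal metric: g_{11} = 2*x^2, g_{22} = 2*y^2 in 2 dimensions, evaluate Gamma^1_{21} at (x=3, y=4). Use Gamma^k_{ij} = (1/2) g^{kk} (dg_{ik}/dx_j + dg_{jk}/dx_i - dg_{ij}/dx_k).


For a diagonal metric, Gamma^k_{ij} = (1/2) g^{kk} (dg_{ik}/dx_j + dg_{jk}/dx_i - dg_{ij}/dx_k).
The metric is diagonal, so g_{ab} = 0 for a != b.
At the given point: g_{11} = 18, g_{22} = 32
g^{11} = 1/18
dg_{21}/dx_1 = 0 (off-diagonal)
dg_{11}/dx_2 = dg_{11}/dx_2 = 0
dg_{21}/dx_1 = 0 (off-diagonal)
Numerator = 0 + 0 - 0 = 0
Gamma^1_{21} = 0 / (2 * 18) = 0

0


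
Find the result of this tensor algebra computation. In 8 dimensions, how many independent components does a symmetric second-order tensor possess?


A symmetric rank-2 tensor in d dimensions has d(d+1)/2 independent components.
d = 8
d(d+1)/2 = 8 * 9 / 2 = 72 / 2 = 36

36


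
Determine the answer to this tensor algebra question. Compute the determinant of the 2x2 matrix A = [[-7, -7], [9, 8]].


For a 2x2 matrix [[a, b], [c, d]], det = a*d - b*c.
a = -7, b = -7, c = 9, d = 8
a*d = -7 * 8 = -56
b*c = -7 * 9 = -63
det = -56 - -63 = 7

7


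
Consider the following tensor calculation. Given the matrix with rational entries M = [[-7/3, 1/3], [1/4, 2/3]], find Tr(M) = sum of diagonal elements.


The trace is the sum of diagonal entries.
Diagonal: M[1,1] = -7/3, M[2,2] = 2/3
Tr(M) = -7/3 + 2/3
Computing step by step:
After adding M[1,1]: -7/3
After adding M[2,2]: -5/3
Tr(M) = -5/3

-5/3


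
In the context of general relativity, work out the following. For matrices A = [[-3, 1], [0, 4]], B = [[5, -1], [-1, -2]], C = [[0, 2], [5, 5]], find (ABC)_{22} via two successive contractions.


(ABC)_{22} = sum_m (AB)_{2m} C_{m2}. First compute row 2 of AB.
(AB)_{21} = 0*5 + 4*-1 = -4
(AB)_{22} = 0*-1 + 4*-2 = -8
Now contract with column 2 of C:
(AB)_{21} * C_{12} = -4 * 2 = -8
(AB)_{22} * C_{22} = -8 * 5 = -40
(ABC)_{22} = -8 + -40 = -48

-48


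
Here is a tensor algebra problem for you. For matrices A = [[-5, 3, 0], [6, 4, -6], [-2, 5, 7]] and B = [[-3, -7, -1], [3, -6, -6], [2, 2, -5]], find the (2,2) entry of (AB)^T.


(AB)^T_{ij} = (AB)_{ji} = sum_k A_{jk} B_{ki}.
For i=2, j=2 we need (AB)_{22}:
A_{21} * B_{12} = 6 * -7 = -42
A_{22} * B_{22} = 4 * -6 = -24
A_{23} * B_{32} = -6 * 2 = -12
Sum = -42 + -24 + -12 = -78

-78


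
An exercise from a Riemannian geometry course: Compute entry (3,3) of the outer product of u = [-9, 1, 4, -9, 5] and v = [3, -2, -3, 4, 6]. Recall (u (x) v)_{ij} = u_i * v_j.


The outer product entry T_{ij} = u_i * v_j.
We need i=3, j=3.
u_3 = 4, v_3 = -3
T_{3,3} = 4 * -3 = -12

-12


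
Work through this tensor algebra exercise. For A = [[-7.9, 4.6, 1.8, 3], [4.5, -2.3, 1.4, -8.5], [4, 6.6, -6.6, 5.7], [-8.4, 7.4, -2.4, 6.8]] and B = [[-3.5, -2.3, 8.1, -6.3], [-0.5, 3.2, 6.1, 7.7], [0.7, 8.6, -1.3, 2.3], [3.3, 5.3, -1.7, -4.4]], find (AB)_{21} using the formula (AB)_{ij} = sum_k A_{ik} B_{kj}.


(AB)_{ij} = sum_k A_{ik} B_{kj}.
For i=2, j=1:
A_{21} * B_{11} = 4.5 * -3.5 = -15.75
A_{22} * B_{21} = -2.3 * -0.5 = 1.15
A_{23} * B_{31} = 1.4 * 0.7 = 0.98
A_{24} * B_{41} = -8.5 * 3.3 = -28.05
Sum = -15.75 + 1.15 + 0.98 + -28.05 = -41.67

-41.67


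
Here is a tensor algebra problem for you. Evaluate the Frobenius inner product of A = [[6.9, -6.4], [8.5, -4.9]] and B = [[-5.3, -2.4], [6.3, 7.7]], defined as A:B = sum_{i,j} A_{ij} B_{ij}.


A:B = sum over all i,j of A_{ij} * B_{ij}.
Row 1: 6.9*-5.3=-36.57, -6.4*-2.4=15.36 => row sum = -21.21
Row 2: 8.5*6.3=53.55, -4.9*7.7=-37.73 => row sum = 15.82
Total = -21.21 + 15.82 = -5.39

-5.39


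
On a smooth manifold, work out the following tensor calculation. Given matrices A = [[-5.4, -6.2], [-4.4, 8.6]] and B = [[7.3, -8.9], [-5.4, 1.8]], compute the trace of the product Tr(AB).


Tr(AB) = sum_i (AB)_{ii} where (AB)_{ii} = sum_k A_{ik} B_{ki}.
(AB)_{11} = -5.4*7.3 + -6.2*-5.4 = -5.94
(AB)_{22} = -4.4*-8.9 + 8.6*1.8 = 54.64
Tr(AB) = -5.94 + 54.64 = 48.7

48.7


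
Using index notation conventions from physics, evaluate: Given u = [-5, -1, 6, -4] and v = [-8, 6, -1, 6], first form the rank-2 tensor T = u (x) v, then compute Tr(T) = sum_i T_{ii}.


The outer product gives T_{ij} = u_i v_j.
The trace (contraction) is Tr(T) = sum_i T_{ii} = sum_i u_i v_i.
Diagonal entries:
T_{11} = u_1 * v_1 = -5 * -8 = 40
T_{22} = u_2 * v_2 = -1 * 6 = -6
T_{33} = u_3 * v_3 = 6 * -1 = -6
T_{44} = u_4 * v_4 = -4 * 6 = -24
Tr(T) = 40 + -6 + -6 + -24 = 4

4
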